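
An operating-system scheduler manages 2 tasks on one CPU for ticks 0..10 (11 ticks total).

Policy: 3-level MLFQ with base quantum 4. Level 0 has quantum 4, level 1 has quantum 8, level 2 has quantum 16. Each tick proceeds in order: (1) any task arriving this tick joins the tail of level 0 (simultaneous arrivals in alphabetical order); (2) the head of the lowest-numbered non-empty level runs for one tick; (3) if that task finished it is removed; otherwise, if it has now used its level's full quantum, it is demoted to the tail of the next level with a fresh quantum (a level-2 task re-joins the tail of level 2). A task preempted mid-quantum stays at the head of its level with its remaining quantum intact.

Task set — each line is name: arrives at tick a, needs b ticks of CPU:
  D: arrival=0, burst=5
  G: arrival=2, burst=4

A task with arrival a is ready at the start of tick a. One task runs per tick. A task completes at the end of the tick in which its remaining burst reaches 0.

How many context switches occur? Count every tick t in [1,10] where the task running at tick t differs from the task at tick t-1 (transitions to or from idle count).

context switches = 3

t=0: L0/L1/L2 = D/-/- → run D
t=1: L0/L1/L2 = D/-/- → run D
t=2: L0/L1/L2 = DG/-/- → run D
t=3: L0/L1/L2 = DG/-/- → run D
t=4: L0/L1/L2 = G/D/- → run G
t=5: L0/L1/L2 = G/D/- → run G
t=6: L0/L1/L2 = G/D/- → run G
t=7: L0/L1/L2 = G/D/- → run G
t=8: L0/L1/L2 = -/D/- → run D
t=9: (idle)
t=10: (idle)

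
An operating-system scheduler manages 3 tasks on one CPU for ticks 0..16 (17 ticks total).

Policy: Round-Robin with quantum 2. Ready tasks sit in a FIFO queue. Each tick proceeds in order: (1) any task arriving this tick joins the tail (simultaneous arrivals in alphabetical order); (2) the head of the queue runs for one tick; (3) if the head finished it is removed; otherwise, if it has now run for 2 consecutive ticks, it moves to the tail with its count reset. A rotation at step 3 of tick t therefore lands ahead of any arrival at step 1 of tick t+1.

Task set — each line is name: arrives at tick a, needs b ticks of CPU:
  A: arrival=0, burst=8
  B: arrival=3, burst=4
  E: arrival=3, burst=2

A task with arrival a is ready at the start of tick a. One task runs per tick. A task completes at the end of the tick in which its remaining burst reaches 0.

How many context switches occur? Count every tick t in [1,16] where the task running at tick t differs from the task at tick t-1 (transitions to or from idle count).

t=0: queue=[A] q_used=0 → run A
t=1: queue=[A] q_used=1 → run A
t=2: queue=[A] q_used=0 → run A
t=3: queue=[A,B,E] q_used=1 → run A
t=4: queue=[B,E,A] q_used=0 → run B
t=5: queue=[B,E,A] q_used=1 → run B
t=6: queue=[E,A,B] q_used=0 → run E
t=7: queue=[E,A,B] q_used=1 → run E
t=8: queue=[A,B] q_used=0 → run A
t=9: queue=[A,B] q_used=1 → run A
t=10: queue=[B,A] q_used=0 → run B
t=11: queue=[B,A] q_used=1 → run B
t=12: queue=[A] q_used=0 → run A
t=13: queue=[A] q_used=1 → run A
t=14: (idle)
t=15: (idle)
t=16: (idle)

context switches = 6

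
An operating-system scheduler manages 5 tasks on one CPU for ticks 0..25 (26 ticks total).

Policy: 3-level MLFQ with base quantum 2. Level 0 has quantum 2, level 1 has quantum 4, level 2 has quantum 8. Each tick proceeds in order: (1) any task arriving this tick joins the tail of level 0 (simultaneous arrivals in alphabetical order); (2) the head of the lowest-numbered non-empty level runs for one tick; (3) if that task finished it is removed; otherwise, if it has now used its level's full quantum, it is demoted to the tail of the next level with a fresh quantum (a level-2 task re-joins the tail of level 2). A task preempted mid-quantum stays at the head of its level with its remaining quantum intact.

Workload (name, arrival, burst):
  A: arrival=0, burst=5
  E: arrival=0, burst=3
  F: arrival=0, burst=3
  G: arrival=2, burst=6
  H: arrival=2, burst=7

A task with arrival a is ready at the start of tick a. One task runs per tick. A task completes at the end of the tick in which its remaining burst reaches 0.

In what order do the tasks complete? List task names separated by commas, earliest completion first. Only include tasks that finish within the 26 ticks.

t=0: L0/L1/L2 = AEF/-/- → run A
t=1: L0/L1/L2 = AEF/-/- → run A
t=2: L0/L1/L2 = EFGH/A/- → run E
t=3: L0/L1/L2 = EFGH/A/- → run E
t=4: L0/L1/L2 = FGH/AE/- → run F
t=5: L0/L1/L2 = FGH/AE/- → run F
t=6: L0/L1/L2 = GH/AEF/- → run G
t=7: L0/L1/L2 = GH/AEF/- → run G
t=8: L0/L1/L2 = H/AEFG/- → run H
t=9: L0/L1/L2 = H/AEFG/- → run H
t=10: L0/L1/L2 = -/AEFGH/- → run A
t=11: L0/L1/L2 = -/AEFGH/- → run A
t=12: L0/L1/L2 = -/AEFGH/- → run A
t=13: L0/L1/L2 = -/EFGH/- → run E
t=14: L0/L1/L2 = -/FGH/- → run F
t=15: L0/L1/L2 = -/GH/- → run G
t=16: L0/L1/L2 = -/GH/- → run G
t=17: L0/L1/L2 = -/GH/- → run G
t=18: L0/L1/L2 = -/GH/- → run G
t=19: L0/L1/L2 = -/H/- → run H
t=20: L0/L1/L2 = -/H/- → run H
t=21: L0/L1/L2 = -/H/- → run H
t=22: L0/L1/L2 = -/H/- → run H
t=23: L0/L1/L2 = -/-/H → run H
t=24: (idle)
t=25: (idle)

completion order = A, E, F, G, H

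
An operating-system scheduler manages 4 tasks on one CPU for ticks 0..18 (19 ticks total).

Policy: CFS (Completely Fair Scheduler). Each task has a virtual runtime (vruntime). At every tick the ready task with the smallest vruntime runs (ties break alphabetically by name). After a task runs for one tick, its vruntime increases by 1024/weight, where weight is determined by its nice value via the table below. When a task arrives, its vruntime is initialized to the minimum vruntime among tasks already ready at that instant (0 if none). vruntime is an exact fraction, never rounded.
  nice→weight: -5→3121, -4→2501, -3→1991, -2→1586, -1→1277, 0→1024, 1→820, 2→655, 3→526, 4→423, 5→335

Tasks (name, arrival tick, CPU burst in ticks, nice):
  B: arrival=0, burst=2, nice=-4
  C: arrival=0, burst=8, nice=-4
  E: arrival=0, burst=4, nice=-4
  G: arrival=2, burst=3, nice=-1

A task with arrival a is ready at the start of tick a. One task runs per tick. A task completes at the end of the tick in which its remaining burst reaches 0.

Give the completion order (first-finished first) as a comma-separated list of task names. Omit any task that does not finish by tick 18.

t=0: vr[B=0 C=0 E=0] → run B
t=1: vr[B=1024/2501 C=0 E=0] → run C
t=2: vr[B=1024/2501 C=1024/2501 E=0 G=0] → run E
t=3: vr[B=1024/2501 C=1024/2501 E=1024/2501 G=0] → run G
t=4: vr[B=1024/2501 C=1024/2501 E=1024/2501 G=1024/1277] → run B
t=5: vr[C=1024/2501 E=1024/2501 G=1024/1277] → run C
t=6: vr[C=2048/2501 E=1024/2501 G=1024/1277] → run E
t=7: vr[C=2048/2501 E=2048/2501 G=1024/1277] → run G
t=8: vr[C=2048/2501 E=2048/2501 G=2048/1277] → run C
t=9: vr[C=3072/2501 E=2048/2501 G=2048/1277] → run E
t=10: vr[C=3072/2501 E=3072/2501 G=2048/1277] → run C
t=11: vr[C=4096/2501 E=3072/2501 G=2048/1277] → run E
t=12: vr[C=4096/2501 G=2048/1277] → run G
t=13: vr[C=4096/2501] → run C
t=14: vr[C=5120/2501] → run C
t=15: vr[C=6144/2501] → run C
t=16: vr[C=7168/2501] → run C
t=17: (idle)
t=18: (idle)

completion order = B, E, G, C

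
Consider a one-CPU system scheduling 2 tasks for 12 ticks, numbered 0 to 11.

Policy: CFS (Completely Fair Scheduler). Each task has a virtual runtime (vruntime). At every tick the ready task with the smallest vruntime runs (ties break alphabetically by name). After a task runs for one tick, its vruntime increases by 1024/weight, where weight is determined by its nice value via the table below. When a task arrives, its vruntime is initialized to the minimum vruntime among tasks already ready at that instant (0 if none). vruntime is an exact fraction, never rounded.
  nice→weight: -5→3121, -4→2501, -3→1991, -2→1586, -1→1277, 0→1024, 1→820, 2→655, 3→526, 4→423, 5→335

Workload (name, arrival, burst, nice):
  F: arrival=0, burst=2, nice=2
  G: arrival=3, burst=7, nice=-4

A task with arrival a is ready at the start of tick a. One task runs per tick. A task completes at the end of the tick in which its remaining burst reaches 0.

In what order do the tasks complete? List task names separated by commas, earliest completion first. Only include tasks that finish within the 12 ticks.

completion order = F, G

t=0: vr[F=0] → run F
t=1: vr[F=1024/655] → run F
t=2: (idle)
t=3: vr[G=0] → run G
t=4: vr[G=1024/2501] → run G
t=5: vr[G=2048/2501] → run G
t=6: vr[G=3072/2501] → run G
t=7: vr[G=4096/2501] → run G
t=8: vr[G=5120/2501] → run G
t=9: vr[G=6144/2501] → run G
t=10: (idle)
t=11: (idle)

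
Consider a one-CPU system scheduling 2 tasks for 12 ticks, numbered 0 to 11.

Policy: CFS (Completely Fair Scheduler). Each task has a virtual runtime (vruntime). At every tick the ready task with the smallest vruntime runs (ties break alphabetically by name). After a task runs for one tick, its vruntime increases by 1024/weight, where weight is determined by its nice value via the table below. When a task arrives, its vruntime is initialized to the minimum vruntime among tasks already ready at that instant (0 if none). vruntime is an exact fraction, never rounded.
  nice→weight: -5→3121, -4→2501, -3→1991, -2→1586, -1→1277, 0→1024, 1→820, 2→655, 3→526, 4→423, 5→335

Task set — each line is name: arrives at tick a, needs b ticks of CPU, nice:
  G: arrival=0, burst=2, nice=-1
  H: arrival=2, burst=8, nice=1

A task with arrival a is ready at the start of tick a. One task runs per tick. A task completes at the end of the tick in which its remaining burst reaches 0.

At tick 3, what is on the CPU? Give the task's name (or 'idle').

t=0: vr[G=0] → run G
t=1: vr[G=1024/1277] → run G
t=2: vr[H=0] → run H
t=3: vr[H=256/205] → run H
t=4: vr[H=512/205] → run H
t=5: vr[H=768/205] → run H
t=6: vr[H=1024/205] → run H
t=7: vr[H=256/41] → run H
t=8: vr[H=1536/205] → run H
t=9: vr[H=1792/205] → run H
t=10: (idle)
t=11: (idle)

running at tick 3 = H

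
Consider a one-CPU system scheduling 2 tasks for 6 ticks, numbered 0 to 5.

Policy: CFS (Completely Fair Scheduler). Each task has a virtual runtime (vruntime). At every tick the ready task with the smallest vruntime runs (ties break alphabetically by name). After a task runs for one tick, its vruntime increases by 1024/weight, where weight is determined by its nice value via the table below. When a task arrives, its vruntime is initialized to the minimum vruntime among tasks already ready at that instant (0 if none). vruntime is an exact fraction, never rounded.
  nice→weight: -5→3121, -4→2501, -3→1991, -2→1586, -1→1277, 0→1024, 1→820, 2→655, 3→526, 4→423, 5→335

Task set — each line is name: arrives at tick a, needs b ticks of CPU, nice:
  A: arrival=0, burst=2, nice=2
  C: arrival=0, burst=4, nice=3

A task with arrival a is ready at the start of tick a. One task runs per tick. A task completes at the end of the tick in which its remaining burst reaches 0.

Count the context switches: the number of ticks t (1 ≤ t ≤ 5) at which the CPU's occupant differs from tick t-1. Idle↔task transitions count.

t=0: vr[A=0 C=0] → run A
t=1: vr[A=1024/655 C=0] → run C
t=2: vr[A=1024/655 C=512/263] → run A
t=3: vr[C=512/263] → run C
t=4: vr[C=1024/263] → run C
t=5: vr[C=1536/263] → run C

context switches = 3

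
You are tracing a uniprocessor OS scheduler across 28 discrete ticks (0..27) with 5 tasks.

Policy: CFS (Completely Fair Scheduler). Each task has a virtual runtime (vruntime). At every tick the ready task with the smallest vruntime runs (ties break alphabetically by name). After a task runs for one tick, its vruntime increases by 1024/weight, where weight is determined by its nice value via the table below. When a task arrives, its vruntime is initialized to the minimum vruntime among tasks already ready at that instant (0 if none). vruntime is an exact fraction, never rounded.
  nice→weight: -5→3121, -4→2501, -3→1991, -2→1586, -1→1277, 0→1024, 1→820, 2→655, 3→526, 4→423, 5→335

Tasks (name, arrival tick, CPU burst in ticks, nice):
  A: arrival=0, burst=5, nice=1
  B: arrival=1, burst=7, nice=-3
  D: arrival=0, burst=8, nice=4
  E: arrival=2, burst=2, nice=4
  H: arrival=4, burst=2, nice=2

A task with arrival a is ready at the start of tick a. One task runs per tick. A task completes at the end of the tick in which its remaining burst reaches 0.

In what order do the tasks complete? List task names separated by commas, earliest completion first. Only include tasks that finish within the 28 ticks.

completion order = H, E, B, A, D

t=0: vr[A=0 D=0] → run A
t=1: vr[A=256/205 B=0 D=0] → run B
t=2: vr[A=256/205 B=1024/1991 D=0 E=0] → run D
t=3: vr[A=256/205 B=1024/1991 D=1024/423 E=0] → run E
t=4: vr[A=256/205 B=1024/1991 D=1024/423 E=1024/423 H=1024/1991] → run B
t=5: vr[A=256/205 B=2048/1991 D=1024/423 E=1024/423 H=1024/1991] → run H
t=6: vr[A=256/205 B=2048/1991 D=1024/423 E=1024/423 H=2709504/1304105] → run B
t=7: vr[A=256/205 B=3072/1991 D=1024/423 E=1024/423 H=2709504/1304105] → run A
t=8: vr[A=512/205 B=3072/1991 D=1024/423 E=1024/423 H=2709504/1304105] → run B
t=9: vr[A=512/205 B=4096/1991 D=1024/423 E=1024/423 H=2709504/1304105] → run B
t=10: vr[A=512/205 B=5120/1991 D=1024/423 E=1024/423 H=2709504/1304105] → run H
t=11: vr[A=512/205 B=5120/1991 D=1024/423 E=1024/423] → run D
t=12: vr[A=512/205 B=5120/1991 D=2048/423 E=1024/423] → run E
t=13: vr[A=512/205 B=5120/1991 D=2048/423] → run A
t=14: vr[A=768/205 B=5120/1991 D=2048/423] → run B
t=15: vr[A=768/205 B=6144/1991 D=2048/423] → run B
t=16: vr[A=768/205 D=2048/423] → run A
t=17: vr[A=1024/205 D=2048/423] → run D
t=18: vr[A=1024/205 D=1024/141] → run A
t=19: vr[D=1024/141] → run D
t=20: vr[D=4096/423] → run D
t=21: vr[D=5120/423] → run D
t=22: vr[D=2048/141] → run D
t=23: vr[D=7168/423] → run D
t=24: (idle)
t=25: (idle)
t=26: (idle)
t=27: (idle)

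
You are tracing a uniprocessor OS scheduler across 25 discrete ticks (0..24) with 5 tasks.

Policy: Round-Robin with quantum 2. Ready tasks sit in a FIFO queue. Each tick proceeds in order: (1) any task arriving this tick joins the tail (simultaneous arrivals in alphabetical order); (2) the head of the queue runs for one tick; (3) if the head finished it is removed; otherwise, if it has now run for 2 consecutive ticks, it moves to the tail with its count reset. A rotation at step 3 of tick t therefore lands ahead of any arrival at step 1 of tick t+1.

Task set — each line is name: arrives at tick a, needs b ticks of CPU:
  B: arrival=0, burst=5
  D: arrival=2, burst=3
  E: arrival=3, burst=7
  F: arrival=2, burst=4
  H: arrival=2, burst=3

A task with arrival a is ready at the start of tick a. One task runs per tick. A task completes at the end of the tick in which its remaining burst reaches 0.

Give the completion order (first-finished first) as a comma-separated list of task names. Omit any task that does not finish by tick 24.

completion order = B, D, F, H, E

t=0: queue=[B] q_used=0 → run B
t=1: queue=[B] q_used=1 → run B
t=2: queue=[B,D,F,H] q_used=0 → run B
t=3: queue=[B,D,F,H,E] q_used=1 → run B
t=4: queue=[D,F,H,E,B] q_used=0 → run D
t=5: queue=[D,F,H,E,B] q_used=1 → run D
t=6: queue=[F,H,E,B,D] q_used=0 → run F
t=7: queue=[F,H,E,B,D] q_used=1 → run F
t=8: queue=[H,E,B,D,F] q_used=0 → run H
t=9: queue=[H,E,B,D,F] q_used=1 → run H
t=10: queue=[E,B,D,F,H] q_used=0 → run E
t=11: queue=[E,B,D,F,H] q_used=1 → run E
t=12: queue=[B,D,F,H,E] q_used=0 → run B
t=13: queue=[D,F,H,E] q_used=0 → run D
t=14: queue=[F,H,E] q_used=0 → run F
t=15: queue=[F,H,E] q_used=1 → run F
t=16: queue=[H,E] q_used=0 → run H
t=17: queue=[E] q_used=0 → run E
t=18: queue=[E] q_used=1 → run E
t=19: queue=[E] q_used=0 → run E
t=20: queue=[E] q_used=1 → run E
t=21: queue=[E] q_used=0 → run E
t=22: (idle)
t=23: (idle)
t=24: (idle)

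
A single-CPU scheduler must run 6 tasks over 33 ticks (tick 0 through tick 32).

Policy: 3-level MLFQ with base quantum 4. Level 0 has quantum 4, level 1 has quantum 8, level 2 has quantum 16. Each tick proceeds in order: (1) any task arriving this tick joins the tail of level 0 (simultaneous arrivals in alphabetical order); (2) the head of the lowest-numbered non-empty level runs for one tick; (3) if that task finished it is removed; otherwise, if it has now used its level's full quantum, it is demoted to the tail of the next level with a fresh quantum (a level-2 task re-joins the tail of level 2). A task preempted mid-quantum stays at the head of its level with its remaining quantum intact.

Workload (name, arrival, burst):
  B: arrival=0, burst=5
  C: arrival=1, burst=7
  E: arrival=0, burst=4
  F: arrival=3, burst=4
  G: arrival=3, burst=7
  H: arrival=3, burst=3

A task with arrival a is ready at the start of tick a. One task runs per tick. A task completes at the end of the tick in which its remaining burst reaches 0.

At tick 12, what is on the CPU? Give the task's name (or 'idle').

t=0: L0/L1/L2 = BE/-/- → run B
t=1: L0/L1/L2 = BEC/-/- → run B
t=2: L0/L1/L2 = BEC/-/- → run B
t=3: L0/L1/L2 = BECFGH/-/- → run B
t=4: L0/L1/L2 = ECFGH/B/- → run E
t=5: L0/L1/L2 = ECFGH/B/- → run E
t=6: L0/L1/L2 = ECFGH/B/- → run E
t=7: L0/L1/L2 = ECFGH/B/- → run E
t=8: L0/L1/L2 = CFGH/B/- → run C
t=9: L0/L1/L2 = CFGH/B/- → run C
t=10: L0/L1/L2 = CFGH/B/- → run C
t=11: L0/L1/L2 = CFGH/B/- → run C
t=12: L0/L1/L2 = FGH/BC/- → run F
t=13: L0/L1/L2 = FGH/BC/- → run F
t=14: L0/L1/L2 = FGH/BC/- → run F
t=15: L0/L1/L2 = FGH/BC/- → run F
t=16: L0/L1/L2 = GH/BC/- → run G
t=17: L0/L1/L2 = GH/BC/- → run G
t=18: L0/L1/L2 = GH/BC/- → run G
t=19: L0/L1/L2 = GH/BC/- → run G
t=20: L0/L1/L2 = H/BCG/- → run H
t=21: L0/L1/L2 = H/BCG/- → run H
t=22: L0/L1/L2 = H/BCG/- → run H
t=23: L0/L1/L2 = -/BCG/- → run B
t=24: L0/L1/L2 = -/CG/- → run C
t=25: L0/L1/L2 = -/CG/- → run C
t=26: L0/L1/L2 = -/CG/- → run C
t=27: L0/L1/L2 = -/G/- → run G
t=28: L0/L1/L2 = -/G/- → run G
t=29: L0/L1/L2 = -/G/- → run G
t=30: (idle)
t=31: (idle)
t=32: (idle)

running at tick 12 = F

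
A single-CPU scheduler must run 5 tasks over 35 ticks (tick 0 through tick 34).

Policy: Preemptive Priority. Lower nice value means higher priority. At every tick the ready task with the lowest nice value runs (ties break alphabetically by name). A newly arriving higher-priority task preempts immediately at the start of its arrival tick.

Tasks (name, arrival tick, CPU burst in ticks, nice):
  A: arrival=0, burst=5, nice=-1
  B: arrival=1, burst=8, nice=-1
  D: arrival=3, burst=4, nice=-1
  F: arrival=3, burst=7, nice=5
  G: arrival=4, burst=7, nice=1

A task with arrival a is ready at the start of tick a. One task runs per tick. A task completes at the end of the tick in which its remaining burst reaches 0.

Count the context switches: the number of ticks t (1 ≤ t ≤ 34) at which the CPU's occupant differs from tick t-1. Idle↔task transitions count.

t=0: ready={A} → run A
t=1: ready={A,B} → run A
t=2: ready={A,B} → run A
t=3: ready={A,B,D,F} → run A
t=4: ready={A,B,D,F,G} → run A
t=5: ready={B,D,F,G} → run B
t=6: ready={B,D,F,G} → run B
t=7: ready={B,D,F,G} → run B
t=8: ready={B,D,F,G} → run B
t=9: ready={B,D,F,G} → run B
t=10: ready={B,D,F,G} → run B
t=11: ready={B,D,F,G} → run B
t=12: ready={B,D,F,G} → run B
t=13: ready={D,F,G} → run D
t=14: ready={D,F,G} → run D
t=15: ready={D,F,G} → run D
t=16: ready={D,F,G} → run D
t=17: ready={F,G} → run G
t=18: ready={F,G} → run G
t=19: ready={F,G} → run G
t=20: ready={F,G} → run G
t=21: ready={F,G} → run G
t=22: ready={F,G} → run G
t=23: ready={F,G} → run G
t=24: ready={F} → run F
t=25: ready={F} → run F
t=26: ready={F} → run F
t=27: ready={F} → run F
t=28: ready={F} → run F
t=29: ready={F} → run F
t=30: ready={F} → run F
t=31: (idle)
t=32: (idle)
t=33: (idle)
t=34: (idle)

context switches = 5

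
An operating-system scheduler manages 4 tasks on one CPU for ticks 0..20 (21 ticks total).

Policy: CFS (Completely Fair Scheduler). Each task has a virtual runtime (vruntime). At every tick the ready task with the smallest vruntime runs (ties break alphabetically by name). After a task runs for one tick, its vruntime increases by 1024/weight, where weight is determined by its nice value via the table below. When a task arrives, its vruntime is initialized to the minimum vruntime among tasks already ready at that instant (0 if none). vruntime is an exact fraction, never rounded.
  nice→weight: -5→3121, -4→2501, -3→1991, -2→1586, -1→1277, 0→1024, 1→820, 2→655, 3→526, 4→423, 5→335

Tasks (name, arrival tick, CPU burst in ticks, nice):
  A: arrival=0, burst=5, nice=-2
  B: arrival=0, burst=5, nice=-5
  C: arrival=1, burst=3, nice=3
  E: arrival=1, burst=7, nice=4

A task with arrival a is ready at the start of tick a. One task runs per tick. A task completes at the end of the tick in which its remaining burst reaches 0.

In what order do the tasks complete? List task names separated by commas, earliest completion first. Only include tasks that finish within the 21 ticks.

completion order = B, A, C, E

t=0: vr[A=0 B=0] → run A
t=1: vr[A=512/793 B=0 C=0 E=0] → run B
t=2: vr[A=512/793 B=1024/3121 C=0 E=0] → run C
t=3: vr[A=512/793 B=1024/3121 C=512/263 E=0] → run E
t=4: vr[A=512/793 B=1024/3121 C=512/263 E=1024/423] → run B
t=5: vr[A=512/793 B=2048/3121 C=512/263 E=1024/423] → run A
t=6: vr[A=1024/793 B=2048/3121 C=512/263 E=1024/423] → run B
t=7: vr[A=1024/793 B=3072/3121 C=512/263 E=1024/423] → run B
t=8: vr[A=1024/793 B=4096/3121 C=512/263 E=1024/423] → run A
t=9: vr[A=1536/793 B=4096/3121 C=512/263 E=1024/423] → run B
t=10: vr[A=1536/793 C=512/263 E=1024/423] → run A
t=11: vr[A=2048/793 C=512/263 E=1024/423] → run C
t=12: vr[A=2048/793 C=1024/263 E=1024/423] → run E
t=13: vr[A=2048/793 C=1024/263 E=2048/423] → run A
t=14: vr[C=1024/263 E=2048/423] → run C
t=15: vr[E=2048/423] → run E
t=16: vr[E=1024/141] → run E
t=17: vr[E=4096/423] → run E
t=18: vr[E=5120/423] → run E
t=19: vr[E=2048/141] → run E
t=20: (idle)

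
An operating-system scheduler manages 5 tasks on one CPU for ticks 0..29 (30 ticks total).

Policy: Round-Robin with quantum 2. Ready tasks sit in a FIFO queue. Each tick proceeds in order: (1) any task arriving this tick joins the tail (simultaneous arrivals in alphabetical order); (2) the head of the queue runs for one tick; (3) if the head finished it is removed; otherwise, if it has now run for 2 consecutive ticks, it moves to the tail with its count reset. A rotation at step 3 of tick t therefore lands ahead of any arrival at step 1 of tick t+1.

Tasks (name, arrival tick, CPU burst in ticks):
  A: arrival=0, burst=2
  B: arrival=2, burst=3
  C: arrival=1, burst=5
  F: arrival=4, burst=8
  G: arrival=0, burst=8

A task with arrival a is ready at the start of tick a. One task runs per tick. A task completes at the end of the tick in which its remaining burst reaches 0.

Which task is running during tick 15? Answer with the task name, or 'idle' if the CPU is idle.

running at tick 15 = G

t=0: queue=[A,G] q_used=0 → run A
t=1: queue=[A,G,C] q_used=1 → run A
t=2: queue=[G,C,B] q_used=0 → run G
t=3: queue=[G,C,B] q_used=1 → run G
t=4: queue=[C,B,G,F] q_used=0 → run C
t=5: queue=[C,B,G,F] q_used=1 → run C
t=6: queue=[B,G,F,C] q_used=0 → run B
t=7: queue=[B,G,F,C] q_used=1 → run B
t=8: queue=[G,F,C,B] q_used=0 → run G
t=9: queue=[G,F,C,B] q_used=1 → run G
t=10: queue=[F,C,B,G] q_used=0 → run F
t=11: queue=[F,C,B,G] q_used=1 → run F
t=12: queue=[C,B,G,F] q_used=0 → run C
t=13: queue=[C,B,G,F] q_used=1 → run C
t=14: queue=[B,G,F,C] q_used=0 → run B
t=15: queue=[G,F,C] q_used=0 → run G
t=16: queue=[G,F,C] q_used=1 → run G
t=17: queue=[F,C,G] q_used=0 → run F
t=18: queue=[F,C,G] q_used=1 → run F
t=19: queue=[C,G,F] q_used=0 → run C
t=20: queue=[G,F] q_used=0 → run G
t=21: queue=[G,F] q_used=1 → run G
t=22: queue=[F] q_used=0 → run F
t=23: queue=[F] q_used=1 → run F
t=24: queue=[F] q_used=0 → run F
t=25: queue=[F] q_used=1 → run F
t=26: (idle)
t=27: (idle)
t=28: (idle)
t=29: (idle)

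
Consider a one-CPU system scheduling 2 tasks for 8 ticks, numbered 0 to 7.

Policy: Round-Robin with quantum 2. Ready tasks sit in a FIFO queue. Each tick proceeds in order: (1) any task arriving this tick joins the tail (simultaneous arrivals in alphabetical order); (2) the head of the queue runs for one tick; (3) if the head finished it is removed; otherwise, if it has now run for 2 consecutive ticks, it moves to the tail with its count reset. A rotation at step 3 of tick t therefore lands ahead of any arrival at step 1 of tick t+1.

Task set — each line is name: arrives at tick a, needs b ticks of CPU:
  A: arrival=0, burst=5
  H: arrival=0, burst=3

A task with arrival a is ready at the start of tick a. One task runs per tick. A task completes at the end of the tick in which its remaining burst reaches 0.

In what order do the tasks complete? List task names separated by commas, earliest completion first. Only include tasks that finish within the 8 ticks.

t=0: queue=[A,H] q_used=0 → run A
t=1: queue=[A,H] q_used=1 → run A
t=2: queue=[H,A] q_used=0 → run H
t=3: queue=[H,A] q_used=1 → run H
t=4: queue=[A,H] q_used=0 → run A
t=5: queue=[A,H] q_used=1 → run A
t=6: queue=[H,A] q_used=0 → run H
t=7: queue=[A] q_used=0 → run A

completion order = H, A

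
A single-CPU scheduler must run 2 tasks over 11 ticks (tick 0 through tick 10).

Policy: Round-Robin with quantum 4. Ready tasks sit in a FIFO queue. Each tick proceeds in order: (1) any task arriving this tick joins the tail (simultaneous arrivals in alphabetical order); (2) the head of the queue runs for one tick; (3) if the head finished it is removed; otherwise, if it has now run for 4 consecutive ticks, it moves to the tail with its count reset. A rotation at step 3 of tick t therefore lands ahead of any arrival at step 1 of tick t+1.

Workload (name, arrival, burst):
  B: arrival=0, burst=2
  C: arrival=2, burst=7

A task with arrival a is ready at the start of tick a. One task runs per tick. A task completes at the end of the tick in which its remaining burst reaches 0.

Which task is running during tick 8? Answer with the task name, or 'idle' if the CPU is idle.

running at tick 8 = C

t=0: queue=[B] q_used=0 → run B
t=1: queue=[B] q_used=1 → run B
t=2: queue=[C] q_used=0 → run C
t=3: queue=[C] q_used=1 → run C
t=4: queue=[C] q_used=2 → run C
t=5: queue=[C] q_used=3 → run C
t=6: queue=[C] q_used=0 → run C
t=7: queue=[C] q_used=1 → run C
t=8: queue=[C] q_used=2 → run C
t=9: (idle)
t=10: (idle)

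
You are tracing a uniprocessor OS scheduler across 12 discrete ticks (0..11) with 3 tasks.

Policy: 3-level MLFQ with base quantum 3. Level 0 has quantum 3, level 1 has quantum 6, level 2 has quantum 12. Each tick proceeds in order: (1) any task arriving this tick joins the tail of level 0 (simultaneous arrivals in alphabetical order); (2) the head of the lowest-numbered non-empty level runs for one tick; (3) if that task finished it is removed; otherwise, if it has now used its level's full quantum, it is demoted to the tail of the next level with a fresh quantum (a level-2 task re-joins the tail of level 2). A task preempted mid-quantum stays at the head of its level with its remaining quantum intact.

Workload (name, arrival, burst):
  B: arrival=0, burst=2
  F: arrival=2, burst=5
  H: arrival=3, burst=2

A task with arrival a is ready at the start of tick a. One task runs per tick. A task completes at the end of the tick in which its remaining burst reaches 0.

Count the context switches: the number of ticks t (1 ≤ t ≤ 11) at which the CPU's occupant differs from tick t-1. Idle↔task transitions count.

context switches = 4

t=0: L0/L1/L2 = B/-/- → run B
t=1: L0/L1/L2 = B/-/- → run B
t=2: L0/L1/L2 = F/-/- → run F
t=3: L0/L1/L2 = FH/-/- → run F
t=4: L0/L1/L2 = FH/-/- → run F
t=5: L0/L1/L2 = H/F/- → run H
t=6: L0/L1/L2 = H/F/- → run H
t=7: L0/L1/L2 = -/F/- → run F
t=8: L0/L1/L2 = -/F/- → run F
t=9: (idle)
t=10: (idle)
t=11: (idle)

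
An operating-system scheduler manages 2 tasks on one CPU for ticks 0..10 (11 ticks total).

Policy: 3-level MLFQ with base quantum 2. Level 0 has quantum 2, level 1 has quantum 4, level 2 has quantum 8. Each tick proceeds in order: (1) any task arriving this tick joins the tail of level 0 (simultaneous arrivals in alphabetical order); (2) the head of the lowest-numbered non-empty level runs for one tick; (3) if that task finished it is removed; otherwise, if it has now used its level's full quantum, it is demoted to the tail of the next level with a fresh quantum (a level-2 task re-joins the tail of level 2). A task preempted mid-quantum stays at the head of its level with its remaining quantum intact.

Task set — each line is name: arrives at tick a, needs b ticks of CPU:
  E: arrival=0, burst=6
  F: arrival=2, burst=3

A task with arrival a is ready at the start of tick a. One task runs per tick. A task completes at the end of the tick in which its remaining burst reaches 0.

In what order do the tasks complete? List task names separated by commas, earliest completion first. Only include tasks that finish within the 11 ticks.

t=0: L0/L1/L2 = E/-/- → run E
t=1: L0/L1/L2 = E/-/- → run E
t=2: L0/L1/L2 = F/E/- → run F
t=3: L0/L1/L2 = F/E/- → run F
t=4: L0/L1/L2 = -/EF/- → run E
t=5: L0/L1/L2 = -/EF/- → run E
t=6: L0/L1/L2 = -/EF/- → run E
t=7: L0/L1/L2 = -/EF/- → run E
t=8: L0/L1/L2 = -/F/- → run F
t=9: (idle)
t=10: (idle)

completion order = E, F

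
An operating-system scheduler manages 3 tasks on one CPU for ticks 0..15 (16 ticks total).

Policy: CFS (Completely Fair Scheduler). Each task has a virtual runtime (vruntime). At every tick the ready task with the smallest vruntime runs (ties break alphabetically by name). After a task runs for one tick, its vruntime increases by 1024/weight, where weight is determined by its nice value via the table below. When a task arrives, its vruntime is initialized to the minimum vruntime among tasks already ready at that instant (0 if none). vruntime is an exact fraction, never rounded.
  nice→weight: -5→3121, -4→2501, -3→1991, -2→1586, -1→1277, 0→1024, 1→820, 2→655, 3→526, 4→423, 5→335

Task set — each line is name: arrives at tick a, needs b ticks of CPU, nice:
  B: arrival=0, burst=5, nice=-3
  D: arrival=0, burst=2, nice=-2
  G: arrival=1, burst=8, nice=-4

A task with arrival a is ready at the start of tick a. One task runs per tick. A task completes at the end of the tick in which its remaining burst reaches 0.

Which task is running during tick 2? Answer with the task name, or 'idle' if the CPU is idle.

t=0: vr[B=0 D=0] → run B
t=1: vr[B=1024/1991 D=0 G=0] → run D
t=2: vr[B=1024/1991 D=512/793 G=0] → run G
t=3: vr[B=1024/1991 D=512/793 G=1024/2501] → run G
t=4: vr[B=1024/1991 D=512/793 G=2048/2501] → run B
t=5: vr[B=2048/1991 D=512/793 G=2048/2501] → run D
t=6: vr[B=2048/1991 G=2048/2501] → run G
t=7: vr[B=2048/1991 G=3072/2501] → run B
t=8: vr[B=3072/1991 G=3072/2501] → run G
t=9: vr[B=3072/1991 G=4096/2501] → run B
t=10: vr[B=4096/1991 G=4096/2501] → run G
t=11: vr[B=4096/1991 G=5120/2501] → run G
t=12: vr[B=4096/1991 G=6144/2501] → run B
t=13: vr[G=6144/2501] → run G
t=14: vr[G=7168/2501] → run G
t=15: (idle)

running at tick 2 = G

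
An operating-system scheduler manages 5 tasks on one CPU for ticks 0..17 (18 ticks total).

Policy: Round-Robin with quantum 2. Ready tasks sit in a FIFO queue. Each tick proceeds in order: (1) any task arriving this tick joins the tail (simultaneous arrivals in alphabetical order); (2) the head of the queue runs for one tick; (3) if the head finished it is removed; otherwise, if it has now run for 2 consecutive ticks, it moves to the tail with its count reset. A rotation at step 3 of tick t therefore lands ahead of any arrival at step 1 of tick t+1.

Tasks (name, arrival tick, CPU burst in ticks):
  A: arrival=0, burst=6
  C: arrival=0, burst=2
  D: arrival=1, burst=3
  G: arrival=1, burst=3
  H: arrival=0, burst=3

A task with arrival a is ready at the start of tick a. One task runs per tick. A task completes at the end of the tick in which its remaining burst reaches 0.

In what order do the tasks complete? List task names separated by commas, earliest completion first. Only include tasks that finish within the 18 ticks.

completion order = C, H, D, G, A

t=0: queue=[A,C,H] q_used=0 → run A
t=1: queue=[A,C,H,D,G] q_used=1 → run A
t=2: queue=[C,H,D,G,A] q_used=0 → run C
t=3: queue=[C,H,D,G,A] q_used=1 → run C
t=4: queue=[H,D,G,A] q_used=0 → run H
t=5: queue=[H,D,G,A] q_used=1 → run H
t=6: queue=[D,G,A,H] q_used=0 → run D
t=7: queue=[D,G,A,H] q_used=1 → run D
t=8: queue=[G,A,H,D] q_used=0 → run G
t=9: queue=[G,A,H,D] q_used=1 → run G
t=10: queue=[A,H,D,G] q_used=0 → run A
t=11: queue=[A,H,D,G] q_used=1 → run A
t=12: queue=[H,D,G,A] q_used=0 → run H
t=13: queue=[D,G,A] q_used=0 → run D
t=14: queue=[G,A] q_used=0 → run G
t=15: queue=[A] q_used=0 → run A
t=16: queue=[A] q_used=1 → run A
t=17: (idle)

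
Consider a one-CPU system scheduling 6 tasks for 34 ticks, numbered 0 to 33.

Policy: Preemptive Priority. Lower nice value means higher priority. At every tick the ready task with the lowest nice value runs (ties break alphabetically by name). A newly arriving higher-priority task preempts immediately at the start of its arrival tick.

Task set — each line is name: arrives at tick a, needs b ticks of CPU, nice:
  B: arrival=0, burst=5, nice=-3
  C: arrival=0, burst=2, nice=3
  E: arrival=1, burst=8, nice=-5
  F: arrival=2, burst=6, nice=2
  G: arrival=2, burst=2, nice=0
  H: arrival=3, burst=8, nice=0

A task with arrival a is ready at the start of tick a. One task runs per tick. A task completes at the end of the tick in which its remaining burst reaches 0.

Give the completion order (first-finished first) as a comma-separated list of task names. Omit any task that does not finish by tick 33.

t=0: ready={B,C} → run B
t=1: ready={B,C,E} → run E
t=2: ready={B,C,E,F,G} → run E
t=3: ready={B,C,E,F,G,H} → run E
t=4: ready={B,C,E,F,G,H} → run E
t=5: ready={B,C,E,F,G,H} → run E
t=6: ready={B,C,E,F,G,H} → run E
t=7: ready={B,C,E,F,G,H} → run E
t=8: ready={B,C,E,F,G,H} → run E
t=9: ready={B,C,F,G,H} → run B
t=10: ready={B,C,F,G,H} → run B
t=11: ready={B,C,F,G,H} → run B
t=12: ready={B,C,F,G,H} → run B
t=13: ready={C,F,G,H} → run G
t=14: ready={C,F,G,H} → run G
t=15: ready={C,F,H} → run H
t=16: ready={C,F,H} → run H
t=17: ready={C,F,H} → run H
t=18: ready={C,F,H} → run H
t=19: ready={C,F,H} → run H
t=20: ready={C,F,H} → run H
t=21: ready={C,F,H} → run H
t=22: ready={C,F,H} → run H
t=23: ready={C,F} → run F
t=24: ready={C,F} → run F
t=25: ready={C,F} → run F
t=26: ready={C,F} → run F
t=27: ready={C,F} → run F
t=28: ready={C,F} → run F
t=29: ready={C} → run C
t=30: ready={C} → run C
t=31: (idle)
t=32: (idle)
t=33: (idle)

completion order = E, B, G, H, F, C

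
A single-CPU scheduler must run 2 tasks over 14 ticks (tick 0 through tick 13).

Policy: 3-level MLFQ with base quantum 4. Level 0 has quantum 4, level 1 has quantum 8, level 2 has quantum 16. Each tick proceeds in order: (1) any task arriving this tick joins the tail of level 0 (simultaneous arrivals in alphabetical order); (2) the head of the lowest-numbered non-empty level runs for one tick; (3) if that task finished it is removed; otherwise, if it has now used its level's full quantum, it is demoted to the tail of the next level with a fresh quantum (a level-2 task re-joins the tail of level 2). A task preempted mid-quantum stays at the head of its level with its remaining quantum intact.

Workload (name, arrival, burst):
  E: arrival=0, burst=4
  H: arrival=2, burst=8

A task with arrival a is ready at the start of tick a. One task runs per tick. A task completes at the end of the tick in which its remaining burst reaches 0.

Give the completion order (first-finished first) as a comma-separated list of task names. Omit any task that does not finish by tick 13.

completion order = E, H

t=0: L0/L1/L2 = E/-/- → run E
t=1: L0/L1/L2 = E/-/- → run E
t=2: L0/L1/L2 = EH/-/- → run E
t=3: L0/L1/L2 = EH/-/- → run E
t=4: L0/L1/L2 = H/-/- → run H
t=5: L0/L1/L2 = H/-/- → run H
t=6: L0/L1/L2 = H/-/- → run H
t=7: L0/L1/L2 = H/-/- → run H
t=8: L0/L1/L2 = -/H/- → run H
t=9: L0/L1/L2 = -/H/- → run H
t=10: L0/L1/L2 = -/H/- → run H
t=11: L0/L1/L2 = -/H/- → run H
t=12: (idle)
t=13: (idle)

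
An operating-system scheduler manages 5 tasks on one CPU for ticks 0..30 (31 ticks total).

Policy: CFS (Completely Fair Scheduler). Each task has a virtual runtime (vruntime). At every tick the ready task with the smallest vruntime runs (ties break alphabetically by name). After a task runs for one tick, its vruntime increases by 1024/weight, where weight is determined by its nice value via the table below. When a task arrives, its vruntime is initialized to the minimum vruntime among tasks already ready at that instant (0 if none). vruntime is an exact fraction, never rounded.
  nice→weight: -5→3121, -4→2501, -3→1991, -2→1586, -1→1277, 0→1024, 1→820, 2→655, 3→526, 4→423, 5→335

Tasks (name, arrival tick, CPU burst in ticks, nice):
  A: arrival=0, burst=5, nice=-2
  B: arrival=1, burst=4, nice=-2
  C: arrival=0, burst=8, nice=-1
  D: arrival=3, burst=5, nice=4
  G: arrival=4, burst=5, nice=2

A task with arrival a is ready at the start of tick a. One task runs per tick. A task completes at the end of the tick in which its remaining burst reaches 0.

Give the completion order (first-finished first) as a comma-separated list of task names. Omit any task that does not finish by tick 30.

t=0: vr[A=0 C=0] → run A
t=1: vr[A=512/793 B=0 C=0] → run B
t=2: vr[A=512/793 B=512/793 C=0] → run C
t=3: vr[A=512/793 B=512/793 C=1024/1277 D=512/793] → run A
t=4: vr[A=1024/793 B=512/793 C=1024/1277 D=512/793 G=512/793] → run B
t=5: vr[A=1024/793 B=1024/793 C=1024/1277 D=512/793 G=512/793] → run D
t=6: vr[A=1024/793 B=1024/793 C=1024/1277 D=1028608/335439 G=512/793] → run G
t=7: vr[A=1024/793 B=1024/793 C=1024/1277 D=1028608/335439 G=1147392/519415] → run C
t=8: vr[A=1024/793 B=1024/793 C=2048/1277 D=1028608/335439 G=1147392/519415] → run A
t=9: vr[A=1536/793 B=1024/793 C=2048/1277 D=1028608/335439 G=1147392/519415] → run B
t=10: vr[A=1536/793 B=1536/793 C=2048/1277 D=1028608/335439 G=1147392/519415] → run C
t=11: vr[A=1536/793 B=1536/793 C=3072/1277 D=1028608/335439 G=1147392/519415] → run A
t=12: vr[A=2048/793 B=1536/793 C=3072/1277 D=1028608/335439 G=1147392/519415] → run B
t=13: vr[A=2048/793 C=3072/1277 D=1028608/335439 G=1147392/519415] → run G
t=14: vr[A=2048/793 C=3072/1277 D=1028608/335439 G=1959424/519415] → run C
t=15: vr[A=2048/793 C=4096/1277 D=1028608/335439 G=1959424/519415] → run A
t=16: vr[C=4096/1277 D=1028608/335439 G=1959424/519415] → run D
t=17: vr[C=4096/1277 D=1840640/335439 G=1959424/519415] → run C
t=18: vr[C=5120/1277 D=1840640/335439 G=1959424/519415] → run G
t=19: vr[C=5120/1277 D=1840640/335439 G=2771456/519415] → run C
t=20: vr[C=6144/1277 D=1840640/335439 G=2771456/519415] → run C
t=21: vr[C=7168/1277 D=1840640/335439 G=2771456/519415] → run G
t=22: vr[C=7168/1277 D=1840640/335439 G=3583488/519415] → run D
t=23: vr[C=7168/1277 D=884224/111813 G=3583488/519415] → run C
t=24: vr[D=884224/111813 G=3583488/519415] → run G
t=25: vr[D=884224/111813] → run D
t=26: vr[D=3464704/335439] → run D
t=27: (idle)
t=28: (idle)
t=29: (idle)
t=30: (idle)

completion order = B, A, C, G, D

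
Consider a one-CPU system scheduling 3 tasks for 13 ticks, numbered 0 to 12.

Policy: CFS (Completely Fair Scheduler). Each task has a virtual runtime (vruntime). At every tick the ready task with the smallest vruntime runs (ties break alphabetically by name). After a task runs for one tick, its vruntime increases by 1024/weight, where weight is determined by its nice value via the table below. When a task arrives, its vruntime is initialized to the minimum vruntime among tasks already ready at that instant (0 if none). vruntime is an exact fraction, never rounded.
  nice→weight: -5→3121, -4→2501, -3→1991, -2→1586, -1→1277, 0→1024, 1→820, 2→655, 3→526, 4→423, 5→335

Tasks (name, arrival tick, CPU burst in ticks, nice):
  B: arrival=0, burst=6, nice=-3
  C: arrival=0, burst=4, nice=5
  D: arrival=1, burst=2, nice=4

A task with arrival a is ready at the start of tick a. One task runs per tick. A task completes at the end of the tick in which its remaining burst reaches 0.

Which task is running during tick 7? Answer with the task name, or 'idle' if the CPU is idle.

t=0: vr[B=0 C=0] → run B
t=1: vr[B=1024/1991 C=0 D=0] → run C
t=2: vr[B=1024/1991 C=1024/335 D=0] → run D
t=3: vr[B=1024/1991 C=1024/335 D=1024/423] → run B
t=4: vr[B=2048/1991 C=1024/335 D=1024/423] → run B
t=5: vr[B=3072/1991 C=1024/335 D=1024/423] → run B
t=6: vr[B=4096/1991 C=1024/335 D=1024/423] → run B
t=7: vr[B=5120/1991 C=1024/335 D=1024/423] → run D
t=8: vr[B=5120/1991 C=1024/335] → run B
t=9: vr[C=1024/335] → run C
t=10: vr[C=2048/335] → run C
t=11: vr[C=3072/335] → run C
t=12: (idle)

running at tick 7 = D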